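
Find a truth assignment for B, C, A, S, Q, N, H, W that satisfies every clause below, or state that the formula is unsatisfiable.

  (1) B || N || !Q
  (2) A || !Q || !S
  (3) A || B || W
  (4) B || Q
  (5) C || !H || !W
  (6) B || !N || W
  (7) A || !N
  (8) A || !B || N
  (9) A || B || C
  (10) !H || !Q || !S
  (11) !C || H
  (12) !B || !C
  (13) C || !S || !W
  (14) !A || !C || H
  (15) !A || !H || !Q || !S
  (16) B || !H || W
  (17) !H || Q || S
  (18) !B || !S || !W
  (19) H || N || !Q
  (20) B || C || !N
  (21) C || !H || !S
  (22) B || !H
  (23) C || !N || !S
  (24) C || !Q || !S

Set B = True.
  then (!B || !C) forces C = False.
Set A = True.
Set S = True.
  then (C || !S || !W) forces W = False.
  then (C || !H || !S) forces H = False.
  then (C || !N || !S) forces N = False.
  then (C || !Q || !S) forces Q = False.
All clauses satisfied.

B = True, C = False, A = True, S = True, Q = False, N = False, H = False, W = False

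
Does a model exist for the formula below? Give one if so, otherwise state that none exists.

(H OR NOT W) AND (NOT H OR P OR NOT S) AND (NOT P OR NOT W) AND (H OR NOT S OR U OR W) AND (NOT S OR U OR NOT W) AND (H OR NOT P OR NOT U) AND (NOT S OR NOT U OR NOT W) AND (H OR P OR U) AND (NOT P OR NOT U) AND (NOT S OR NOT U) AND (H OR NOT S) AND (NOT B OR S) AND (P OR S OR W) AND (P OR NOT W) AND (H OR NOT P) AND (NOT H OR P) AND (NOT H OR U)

Unsatisfiable — no assignment works.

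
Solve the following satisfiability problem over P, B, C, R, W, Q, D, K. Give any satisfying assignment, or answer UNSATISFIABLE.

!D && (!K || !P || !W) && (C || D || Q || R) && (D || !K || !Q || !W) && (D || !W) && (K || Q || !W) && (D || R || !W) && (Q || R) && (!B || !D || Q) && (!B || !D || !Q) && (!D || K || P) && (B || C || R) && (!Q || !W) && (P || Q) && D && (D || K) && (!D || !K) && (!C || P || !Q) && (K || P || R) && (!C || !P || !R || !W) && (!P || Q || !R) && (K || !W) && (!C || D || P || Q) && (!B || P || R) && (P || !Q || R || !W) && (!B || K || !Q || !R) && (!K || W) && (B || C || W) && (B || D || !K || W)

The formula is unsatisfiable.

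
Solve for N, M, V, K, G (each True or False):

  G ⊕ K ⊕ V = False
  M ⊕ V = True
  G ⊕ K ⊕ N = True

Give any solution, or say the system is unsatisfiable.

N: True, M: True, V: False, K: False, G: False

G ⊕ K ⊕ V = F ⊕ F ⊕ F = False ✓
M ⊕ V = T ⊕ F = True ✓
G ⊕ K ⊕ N = F ⊕ F ⊕ T = True ✓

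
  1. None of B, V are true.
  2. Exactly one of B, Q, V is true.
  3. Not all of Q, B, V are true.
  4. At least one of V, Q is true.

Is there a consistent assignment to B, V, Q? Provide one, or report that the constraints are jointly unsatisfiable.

B = False, V = False, Q = True

  (1) {B, V}: 0 true — none ✓
  (2) {B, Q, V}: 1 true — exactly one ✓
  (3) {Q, B, V}: 1/3 true — not all ✓
  (4) {V, Q}: 1 true — at least one ✓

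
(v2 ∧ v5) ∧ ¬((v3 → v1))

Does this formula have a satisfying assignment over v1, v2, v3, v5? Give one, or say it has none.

v1 = False; v2 = True; v3 = True; v5 = True

  v2 ∧ v5 = True
  ¬((v3 → v1)) = True
    v3 → v1 = False
Both conjuncts True, so the formula holds.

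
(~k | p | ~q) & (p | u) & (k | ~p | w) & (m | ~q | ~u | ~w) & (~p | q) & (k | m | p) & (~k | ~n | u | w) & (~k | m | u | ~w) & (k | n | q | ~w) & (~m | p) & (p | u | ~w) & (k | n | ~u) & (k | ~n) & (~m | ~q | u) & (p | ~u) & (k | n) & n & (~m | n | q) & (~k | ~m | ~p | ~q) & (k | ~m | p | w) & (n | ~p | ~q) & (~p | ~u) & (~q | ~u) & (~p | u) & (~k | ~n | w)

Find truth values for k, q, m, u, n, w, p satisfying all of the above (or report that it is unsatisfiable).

Case u = True:
  (p | ~u) forces p = True.
  Clause (~p | ~u) is falsified — contradiction.
Case u = False:
  (p | u) forces p = True.
  Clause (~p | u) is falsified — contradiction.
Both cases fail, so the formula is unsatisfiable.

Unsatisfiable — no assignment works.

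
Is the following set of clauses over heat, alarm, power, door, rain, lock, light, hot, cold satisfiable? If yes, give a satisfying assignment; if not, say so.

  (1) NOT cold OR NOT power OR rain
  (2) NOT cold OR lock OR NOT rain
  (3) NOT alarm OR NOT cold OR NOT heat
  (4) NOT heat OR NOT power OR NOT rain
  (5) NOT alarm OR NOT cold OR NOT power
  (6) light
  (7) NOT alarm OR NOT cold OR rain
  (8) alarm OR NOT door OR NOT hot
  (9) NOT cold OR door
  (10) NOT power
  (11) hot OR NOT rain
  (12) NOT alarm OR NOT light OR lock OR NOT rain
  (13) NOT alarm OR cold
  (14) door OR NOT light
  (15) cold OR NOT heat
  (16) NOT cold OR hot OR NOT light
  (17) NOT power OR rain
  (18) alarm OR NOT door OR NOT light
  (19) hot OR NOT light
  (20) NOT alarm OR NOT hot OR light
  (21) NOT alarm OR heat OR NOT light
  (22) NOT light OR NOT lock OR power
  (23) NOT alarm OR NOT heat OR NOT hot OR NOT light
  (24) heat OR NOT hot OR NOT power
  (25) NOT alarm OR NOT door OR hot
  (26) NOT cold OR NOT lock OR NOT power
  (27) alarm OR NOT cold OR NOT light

The formula is unsatisfiable.

Case power = True:
  Clause (NOT power) is falsified — contradiction.
Case power = False:
  (light) forces light = True.
  (door OR NOT light) forces door = True.
  (alarm OR NOT door OR NOT light) forces alarm = True.
  (NOT alarm OR cold) forces cold = True.
  (NOT alarm OR NOT cold OR NOT heat) forces heat = False.
  Clause (NOT alarm OR heat OR NOT light) is falsified — contradiction.
Both cases fail, so the formula is unsatisfiable.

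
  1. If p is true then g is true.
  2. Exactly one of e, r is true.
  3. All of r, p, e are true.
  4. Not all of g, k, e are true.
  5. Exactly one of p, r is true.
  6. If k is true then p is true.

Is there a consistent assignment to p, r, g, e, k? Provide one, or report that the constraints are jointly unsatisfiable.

Case r = True:
  (2) with r=T forces e = False.
  Constraint (3) is violated (e=F) — contradiction.
Case r = False:
  Constraint (3) is violated (r=F) — contradiction.
Both cases fail — unsatisfiable.

Unsatisfiable — no assignment works.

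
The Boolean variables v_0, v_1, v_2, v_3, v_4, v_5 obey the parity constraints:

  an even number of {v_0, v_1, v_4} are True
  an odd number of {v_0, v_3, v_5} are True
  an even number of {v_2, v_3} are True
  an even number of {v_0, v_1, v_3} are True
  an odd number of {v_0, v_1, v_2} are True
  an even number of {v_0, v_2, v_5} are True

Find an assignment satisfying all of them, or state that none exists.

Adding constraints 3, 4, 5 mod 2: every variable appears an even number of times on the left, so the left side is 0.
But the right sides sum to 1 (mod 2). 0 ≠ 1 — the system is inconsistent.

Unsatisfiable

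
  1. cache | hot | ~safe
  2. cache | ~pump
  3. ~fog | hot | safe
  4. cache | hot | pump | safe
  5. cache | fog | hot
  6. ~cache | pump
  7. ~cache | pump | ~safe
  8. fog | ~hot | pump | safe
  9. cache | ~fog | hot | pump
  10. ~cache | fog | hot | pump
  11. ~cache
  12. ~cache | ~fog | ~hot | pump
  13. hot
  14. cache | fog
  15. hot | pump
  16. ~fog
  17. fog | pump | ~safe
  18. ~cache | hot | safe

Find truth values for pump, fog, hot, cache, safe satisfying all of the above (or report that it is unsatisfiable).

Case fog = True:
  Clause (~fog) is falsified — contradiction.
Case fog = False:
  (~cache) forces cache = False.
  Clause (cache | fog) is falsified — contradiction.
Both cases fail, so the formula is unsatisfiable.

Unsatisfiable — no assignment works.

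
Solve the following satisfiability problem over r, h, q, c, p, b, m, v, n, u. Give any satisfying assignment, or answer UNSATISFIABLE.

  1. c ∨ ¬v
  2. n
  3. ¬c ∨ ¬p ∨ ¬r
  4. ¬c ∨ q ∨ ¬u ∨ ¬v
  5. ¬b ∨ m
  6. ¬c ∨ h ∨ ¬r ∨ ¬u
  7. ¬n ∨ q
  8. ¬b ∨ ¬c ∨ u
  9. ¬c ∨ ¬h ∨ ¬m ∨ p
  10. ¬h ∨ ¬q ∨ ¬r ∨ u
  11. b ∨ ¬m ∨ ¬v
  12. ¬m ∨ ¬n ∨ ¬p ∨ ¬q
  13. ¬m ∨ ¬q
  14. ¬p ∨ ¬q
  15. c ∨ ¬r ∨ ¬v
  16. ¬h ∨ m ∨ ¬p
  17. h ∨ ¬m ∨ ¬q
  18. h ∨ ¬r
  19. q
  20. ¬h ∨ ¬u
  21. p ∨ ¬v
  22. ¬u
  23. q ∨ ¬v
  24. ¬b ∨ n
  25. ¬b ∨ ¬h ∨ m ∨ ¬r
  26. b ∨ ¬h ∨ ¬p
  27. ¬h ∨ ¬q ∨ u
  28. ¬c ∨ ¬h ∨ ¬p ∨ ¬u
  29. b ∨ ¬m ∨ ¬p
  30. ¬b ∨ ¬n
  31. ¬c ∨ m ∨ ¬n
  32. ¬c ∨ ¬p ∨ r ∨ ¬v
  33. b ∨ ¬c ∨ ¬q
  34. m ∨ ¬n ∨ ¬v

r: False; h: False; q: True; c: False; p: False; b: False; m: False; v: False; n: True; u: False

Unit clause (n) forces n = True.
In (¬n ∨ q) only q is left, so q = True.
In (¬m ∨ ¬q) only ¬m is left, so m = False.
In (¬p ∨ ¬q) only ¬p is left, so p = False.
In (p ∨ ¬v) only ¬v is left, so v = False.
Unit clause (¬u) forces u = False.
In (¬h ∨ ¬q ∨ u) only ¬h is left, so h = False.
In (¬b ∨ ¬n) only ¬b is left, so b = False.
In (¬c ∨ m ∨ ¬n) only ¬c is left, so c = False.
In (h ∨ ¬r) only ¬r is left, so r = False.
All clauses satisfied.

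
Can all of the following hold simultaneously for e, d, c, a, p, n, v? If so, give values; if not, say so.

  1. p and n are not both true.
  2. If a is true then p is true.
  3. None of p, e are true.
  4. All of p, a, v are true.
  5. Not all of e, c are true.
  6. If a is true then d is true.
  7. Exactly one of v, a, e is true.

No satisfying assignment exists.

Case p = True:
  Constraint (3) is violated (p=T) — contradiction.
Case p = False:
  Constraint (4) is violated (p=F) — contradiction.
Both cases fail — unsatisfiable.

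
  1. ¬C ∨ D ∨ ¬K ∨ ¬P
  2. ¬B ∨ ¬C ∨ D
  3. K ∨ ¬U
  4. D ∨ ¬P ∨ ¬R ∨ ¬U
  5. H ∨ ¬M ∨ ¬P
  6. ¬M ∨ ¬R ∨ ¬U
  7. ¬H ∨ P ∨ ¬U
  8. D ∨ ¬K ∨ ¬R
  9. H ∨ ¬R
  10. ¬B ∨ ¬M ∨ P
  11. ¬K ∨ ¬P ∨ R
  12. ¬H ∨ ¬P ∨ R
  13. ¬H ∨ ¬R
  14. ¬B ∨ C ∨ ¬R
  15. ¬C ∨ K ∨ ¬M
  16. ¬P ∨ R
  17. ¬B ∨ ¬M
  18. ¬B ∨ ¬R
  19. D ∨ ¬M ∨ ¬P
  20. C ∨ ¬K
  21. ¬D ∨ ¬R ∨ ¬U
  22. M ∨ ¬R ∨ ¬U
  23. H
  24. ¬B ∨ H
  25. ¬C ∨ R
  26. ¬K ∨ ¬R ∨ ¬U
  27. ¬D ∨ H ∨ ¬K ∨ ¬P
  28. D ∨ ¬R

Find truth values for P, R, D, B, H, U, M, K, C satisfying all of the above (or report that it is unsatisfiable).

Unit clause (H) forces H = True.
In (¬H ∨ ¬R) only ¬R is left, so R = False.
In (¬P ∨ R) only ¬P is left, so P = False.
In (¬C ∨ R) only ¬C is left, so C = False.
In (¬H ∨ P ∨ ¬U) only ¬U is left, so U = False.
In (C ∨ ¬K) only ¬K is left, so K = False.
Set D = True.
Set B = False.
Set M = False.
All clauses satisfied.

P: False, R: False, D: True, B: False, H: True, U: False, M: False, K: False, C: False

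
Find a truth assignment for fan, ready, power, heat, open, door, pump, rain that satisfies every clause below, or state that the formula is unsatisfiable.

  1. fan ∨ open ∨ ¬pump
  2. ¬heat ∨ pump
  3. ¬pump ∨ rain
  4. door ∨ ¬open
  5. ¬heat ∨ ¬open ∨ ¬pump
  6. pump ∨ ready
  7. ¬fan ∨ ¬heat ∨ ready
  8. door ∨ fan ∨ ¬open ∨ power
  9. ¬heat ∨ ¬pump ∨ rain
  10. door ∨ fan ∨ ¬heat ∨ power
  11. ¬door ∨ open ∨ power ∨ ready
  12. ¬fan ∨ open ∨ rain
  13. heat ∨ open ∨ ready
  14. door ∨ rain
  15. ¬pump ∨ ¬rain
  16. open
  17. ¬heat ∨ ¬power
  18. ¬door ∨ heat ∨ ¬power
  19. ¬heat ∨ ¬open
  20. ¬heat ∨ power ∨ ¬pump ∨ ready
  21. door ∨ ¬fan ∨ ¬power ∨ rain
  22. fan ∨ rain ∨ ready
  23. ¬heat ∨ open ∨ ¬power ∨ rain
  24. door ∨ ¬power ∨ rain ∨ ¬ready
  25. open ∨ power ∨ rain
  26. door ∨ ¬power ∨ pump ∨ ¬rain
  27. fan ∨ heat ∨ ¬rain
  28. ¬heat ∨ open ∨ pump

fan: True; ready: True; power: False; heat: False; open: True; door: True; pump: False; rain: True

Unit clause (open) forces open = True.
In (¬heat ∨ ¬open) only ¬heat is left, so heat = False.
In (door ∨ ¬open) only door is left, so door = True.
In (¬door ∨ heat ∨ ¬power) only ¬power is left, so power = False.
Set fan = True.
Try ready = False:
  (pump ∨ ready) forces pump = True.
  (¬pump ∨ rain) forces rain = True.
  clause (¬pump ∨ ¬rain) is falsified — backtrack.
So ready = True.
Set pump = False.
Set rain = True.
All clauses satisfied.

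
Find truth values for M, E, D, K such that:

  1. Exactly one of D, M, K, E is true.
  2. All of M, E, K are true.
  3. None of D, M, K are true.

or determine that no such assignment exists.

The formula is unsatisfiable.

Case M = True:
  Constraint (3) is violated (M=T) — contradiction.
Case M = False:
  Constraint (2) is violated (M=F) — contradiction.
Both cases fail — unsatisfiable.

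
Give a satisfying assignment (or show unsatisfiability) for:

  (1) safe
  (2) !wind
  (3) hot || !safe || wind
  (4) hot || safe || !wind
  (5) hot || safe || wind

hot = True; wind = False; safe = True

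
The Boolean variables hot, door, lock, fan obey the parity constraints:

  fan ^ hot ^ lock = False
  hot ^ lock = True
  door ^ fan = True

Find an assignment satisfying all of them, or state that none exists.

hot=F, door=F, lock=T, fan=T

fan ^ hot ^ lock = T ^ F ^ T = False ✓
hot ^ lock = F ^ T = True ✓
door ^ fan = F ^ T = True ✓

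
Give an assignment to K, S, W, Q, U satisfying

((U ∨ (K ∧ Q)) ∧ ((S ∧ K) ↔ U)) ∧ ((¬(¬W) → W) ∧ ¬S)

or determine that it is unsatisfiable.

K = True, S = False, W = True, Q = True, U = False

  (U ∨ (K ∧ Q)) ∧ ((S ∧ K) ↔ U) = True
    U ∨ (K ∧ Q) = True
      K ∧ Q = True
    (S ∧ K) ↔ U = True
      S ∧ K = False
  (¬(¬W) → W) ∧ ¬S = True
    ¬(¬W) → W = True
      ¬(¬W) = True
        ¬W = False
    ¬S = True
Both conjuncts True, so the formula holds.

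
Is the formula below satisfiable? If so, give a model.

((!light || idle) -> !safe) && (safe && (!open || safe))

idle = False; safe = True; light = True; open = True

  (!light || idle) -> !safe = True
    !light || idle = False
      !light = False
    !safe = False
  safe && (!open || safe) = True
    !open || safe = True
      !open = False
Both conjuncts True, so the formula holds.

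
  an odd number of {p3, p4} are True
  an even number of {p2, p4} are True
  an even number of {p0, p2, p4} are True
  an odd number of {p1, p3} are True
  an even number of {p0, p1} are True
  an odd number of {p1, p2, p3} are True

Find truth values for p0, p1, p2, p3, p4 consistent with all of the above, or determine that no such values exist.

p0 = False; p1 = False; p2 = False; p3 = True; p4 = False

{p3, p4}: 1 true → odd ✓
{p2, p4}: 0 true → even ✓
{p0, p2, p4}: 0 true → even ✓
{p1, p3}: 1 true → odd ✓
{p0, p1}: 0 true → even ✓
{p1, p2, p3}: 1 true → odd ✓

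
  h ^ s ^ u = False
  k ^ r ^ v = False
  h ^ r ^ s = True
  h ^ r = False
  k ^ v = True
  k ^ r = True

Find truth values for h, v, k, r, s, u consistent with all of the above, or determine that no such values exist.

h = True, v = True, k = False, r = True, s = True, u = False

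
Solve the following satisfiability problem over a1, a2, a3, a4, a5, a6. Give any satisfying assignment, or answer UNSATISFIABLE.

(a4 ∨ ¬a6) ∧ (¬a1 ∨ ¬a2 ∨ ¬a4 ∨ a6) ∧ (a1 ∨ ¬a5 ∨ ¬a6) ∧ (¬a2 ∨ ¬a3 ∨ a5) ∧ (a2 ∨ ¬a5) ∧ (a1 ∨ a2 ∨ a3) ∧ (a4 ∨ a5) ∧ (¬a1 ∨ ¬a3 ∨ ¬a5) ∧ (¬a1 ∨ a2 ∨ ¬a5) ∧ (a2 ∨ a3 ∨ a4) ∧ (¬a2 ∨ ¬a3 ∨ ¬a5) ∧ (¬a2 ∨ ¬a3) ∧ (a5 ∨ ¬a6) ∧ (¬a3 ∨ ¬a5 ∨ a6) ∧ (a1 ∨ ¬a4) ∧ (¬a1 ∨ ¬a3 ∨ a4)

a1 = False, a2 = True, a3 = False, a4 = False, a5 = True, a6 = False

Set a1 = False.
  then (a1 ∨ ¬a4) forces a4 = False.
  then (a4 ∨ ¬a6) forces a6 = False.
  then (a4 ∨ a5) forces a5 = True.
  then (¬a3 ∨ ¬a5 ∨ a6) forces a3 = False.
  then (a2 ∨ ¬a5) forces a2 = True.
All clauses satisfied.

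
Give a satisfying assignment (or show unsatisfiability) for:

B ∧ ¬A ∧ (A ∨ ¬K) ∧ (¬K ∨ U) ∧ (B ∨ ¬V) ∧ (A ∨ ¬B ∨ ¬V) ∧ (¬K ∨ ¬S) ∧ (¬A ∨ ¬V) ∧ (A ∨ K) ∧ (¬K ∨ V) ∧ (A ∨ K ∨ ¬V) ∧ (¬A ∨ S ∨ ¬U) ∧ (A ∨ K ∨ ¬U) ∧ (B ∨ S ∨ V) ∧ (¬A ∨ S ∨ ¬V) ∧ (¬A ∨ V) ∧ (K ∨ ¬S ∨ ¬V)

Unsatisfiable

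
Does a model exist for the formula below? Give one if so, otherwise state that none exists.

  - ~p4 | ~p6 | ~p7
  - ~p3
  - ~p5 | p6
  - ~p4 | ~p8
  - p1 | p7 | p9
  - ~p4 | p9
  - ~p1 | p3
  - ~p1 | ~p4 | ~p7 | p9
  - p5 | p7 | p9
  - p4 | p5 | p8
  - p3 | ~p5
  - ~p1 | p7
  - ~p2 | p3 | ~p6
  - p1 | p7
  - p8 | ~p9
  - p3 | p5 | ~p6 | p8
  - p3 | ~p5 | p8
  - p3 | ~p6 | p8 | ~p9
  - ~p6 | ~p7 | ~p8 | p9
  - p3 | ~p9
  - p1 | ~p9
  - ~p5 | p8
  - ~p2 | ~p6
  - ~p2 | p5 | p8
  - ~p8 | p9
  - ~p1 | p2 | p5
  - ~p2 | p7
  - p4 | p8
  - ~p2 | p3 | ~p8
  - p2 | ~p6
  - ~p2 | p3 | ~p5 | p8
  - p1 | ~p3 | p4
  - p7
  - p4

Case p4 = True:
  (~p3) forces p3 = False.
  (~p4 | ~p8) forces p8 = False.
  (~p4 | p9) forces p9 = True.
  Clause (p8 | ~p9) is falsified — contradiction.
Case p4 = False:
  Clause (p4) is falsified — contradiction.
Both cases fail, so the formula is unsatisfiable.

No satisfying assignment exists.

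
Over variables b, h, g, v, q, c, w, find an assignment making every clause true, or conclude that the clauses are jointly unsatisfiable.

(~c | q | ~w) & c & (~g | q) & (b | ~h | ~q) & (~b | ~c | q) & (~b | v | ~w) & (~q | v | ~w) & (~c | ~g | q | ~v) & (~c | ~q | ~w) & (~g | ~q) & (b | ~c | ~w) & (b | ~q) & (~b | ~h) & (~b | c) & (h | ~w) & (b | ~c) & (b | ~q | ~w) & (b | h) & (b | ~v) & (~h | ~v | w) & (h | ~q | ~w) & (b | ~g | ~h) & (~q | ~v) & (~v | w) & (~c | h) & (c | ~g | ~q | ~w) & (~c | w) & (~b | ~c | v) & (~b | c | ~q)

Unsatisfiable — no assignment works.

Case h = True:
  (c) forces c = True.
  (~b | ~h) forces b = False.
  Clause (b | ~c) is falsified — contradiction.
Case h = False:
  (c) forces c = True.
  Clause (~c | h) is falsified — contradiction.
Both cases fail, so the formula is unsatisfiable.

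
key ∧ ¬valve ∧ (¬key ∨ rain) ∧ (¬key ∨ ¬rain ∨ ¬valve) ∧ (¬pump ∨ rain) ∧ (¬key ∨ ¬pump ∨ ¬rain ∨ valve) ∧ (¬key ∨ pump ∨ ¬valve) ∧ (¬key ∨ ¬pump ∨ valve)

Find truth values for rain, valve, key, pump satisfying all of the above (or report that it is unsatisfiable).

rain = True, valve = False, key = True, pump = False

Unit clause (key) forces key = True.
Unit clause (¬valve) forces valve = False.
In (¬key ∨ rain) only rain is left, so rain = True.
In (¬key ∨ ¬pump ∨ ¬rain ∨ valve) only ¬pump is left, so pump = False.
Check each clause:
  (key): key holds.
  (¬valve): ¬valve holds.
  (¬key ∨ rain): rain holds.
  (¬key ∨ ¬rain ∨ ¬valve): ¬valve holds.
  (¬pump ∨ rain): ¬pump holds.
  (¬key ∨ ¬pump ∨ ¬rain ∨ valve): ¬pump holds.
  (¬key ∨ pump ∨ ¬valve): ¬valve holds.
  (¬key ∨ ¬pump ∨ valve): ¬pump holds.
All clauses satisfied.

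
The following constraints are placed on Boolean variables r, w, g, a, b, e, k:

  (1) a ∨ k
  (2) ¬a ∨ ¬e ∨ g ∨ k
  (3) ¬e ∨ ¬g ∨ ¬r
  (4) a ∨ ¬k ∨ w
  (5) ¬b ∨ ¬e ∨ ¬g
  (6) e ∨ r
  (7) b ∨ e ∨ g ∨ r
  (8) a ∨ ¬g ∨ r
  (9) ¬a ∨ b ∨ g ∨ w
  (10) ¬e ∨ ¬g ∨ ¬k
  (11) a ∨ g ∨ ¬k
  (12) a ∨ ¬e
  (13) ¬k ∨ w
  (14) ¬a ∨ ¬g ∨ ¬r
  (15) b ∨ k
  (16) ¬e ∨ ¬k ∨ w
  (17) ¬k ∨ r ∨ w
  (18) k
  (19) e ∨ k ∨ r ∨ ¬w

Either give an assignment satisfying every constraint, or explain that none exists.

Unit clause (k) forces k = True.
In (¬k ∨ w) only w is left, so w = True.
Set r = True.
Set g = False.
  then (a ∨ g ∨ ¬k) forces a = True.
Set b = False.
Set e = False.
All clauses satisfied.

r = True, w = True, g = False, a = True, b = False, e = False, k = True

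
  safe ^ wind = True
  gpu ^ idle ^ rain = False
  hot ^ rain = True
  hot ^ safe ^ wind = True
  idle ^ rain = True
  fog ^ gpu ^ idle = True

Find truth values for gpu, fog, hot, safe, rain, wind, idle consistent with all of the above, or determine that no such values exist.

gpu = True, fog = False, hot = False, safe = True, rain = True, wind = False, idle = False

safe ^ wind = T ^ F = True ✓
gpu ^ idle ^ rain = T ^ F ^ T = False ✓
hot ^ rain = F ^ T = True ✓
hot ^ safe ^ wind = F ^ T ^ F = True ✓
idle ^ rain = F ^ T = True ✓
fog ^ gpu ^ idle = F ^ T ^ F = True ✓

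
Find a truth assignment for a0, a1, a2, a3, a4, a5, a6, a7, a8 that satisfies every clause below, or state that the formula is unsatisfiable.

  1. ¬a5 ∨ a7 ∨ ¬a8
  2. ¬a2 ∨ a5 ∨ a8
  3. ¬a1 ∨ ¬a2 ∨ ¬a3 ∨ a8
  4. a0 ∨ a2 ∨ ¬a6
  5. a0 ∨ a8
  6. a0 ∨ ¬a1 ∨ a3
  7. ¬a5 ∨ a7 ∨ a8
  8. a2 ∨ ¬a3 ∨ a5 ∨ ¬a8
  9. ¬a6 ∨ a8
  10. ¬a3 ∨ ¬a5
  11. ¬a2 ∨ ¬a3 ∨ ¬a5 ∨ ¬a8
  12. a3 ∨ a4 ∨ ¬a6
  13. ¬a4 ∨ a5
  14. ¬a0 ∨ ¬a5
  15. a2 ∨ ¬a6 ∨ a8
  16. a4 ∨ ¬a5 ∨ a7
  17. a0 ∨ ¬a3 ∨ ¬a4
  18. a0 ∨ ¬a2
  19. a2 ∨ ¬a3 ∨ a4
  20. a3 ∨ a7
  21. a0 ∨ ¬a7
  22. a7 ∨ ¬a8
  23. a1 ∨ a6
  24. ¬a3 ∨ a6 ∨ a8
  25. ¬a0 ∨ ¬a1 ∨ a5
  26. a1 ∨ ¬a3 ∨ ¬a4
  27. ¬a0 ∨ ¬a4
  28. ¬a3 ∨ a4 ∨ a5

Case a3 = True:
  (¬a3 ∨ ¬a5) forces a5 = False.
  (¬a4 ∨ a5) forces a4 = False.
  Clause (¬a3 ∨ a4 ∨ a5) is falsified — contradiction.
Case a3 = False:
  (a3 ∨ a7) forces a7 = True.
  (a0 ∨ ¬a7) forces a0 = True.
  (¬a0 ∨ ¬a5) forces a5 = False.
  (¬a4 ∨ a5) forces a4 = False.
  (a3 ∨ a4 ∨ ¬a6) forces a6 = False.
  (a1 ∨ a6) forces a1 = True.
  Clause (¬a0 ∨ ¬a1 ∨ a5) is falsified — contradiction.
Both cases fail, so the formula is unsatisfiable.

No satisfying assignment exists.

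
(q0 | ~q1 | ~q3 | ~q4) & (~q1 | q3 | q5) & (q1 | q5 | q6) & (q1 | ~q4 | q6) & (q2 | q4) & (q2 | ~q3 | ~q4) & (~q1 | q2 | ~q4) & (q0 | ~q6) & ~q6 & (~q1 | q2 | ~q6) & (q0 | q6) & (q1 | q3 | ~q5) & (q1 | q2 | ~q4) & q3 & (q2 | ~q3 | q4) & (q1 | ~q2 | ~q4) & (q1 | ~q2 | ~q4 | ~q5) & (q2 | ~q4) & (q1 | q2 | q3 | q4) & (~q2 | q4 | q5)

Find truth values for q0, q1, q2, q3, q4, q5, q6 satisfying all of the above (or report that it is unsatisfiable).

q0: True, q1: False, q2: True, q3: True, q4: False, q5: True, q6: False

Unit clause (~q6) forces q6 = False.
In (q0 | q6) only q0 is left, so q0 = True.
Unit clause (q3) forces q3 = True.
Set q1 = False.
  then (q1 | q5 | q6) forces q5 = True.
  then (q1 | ~q4 | q6) forces q4 = False.
  then (q2 | q4) forces q2 = True.
All clauses satisfied.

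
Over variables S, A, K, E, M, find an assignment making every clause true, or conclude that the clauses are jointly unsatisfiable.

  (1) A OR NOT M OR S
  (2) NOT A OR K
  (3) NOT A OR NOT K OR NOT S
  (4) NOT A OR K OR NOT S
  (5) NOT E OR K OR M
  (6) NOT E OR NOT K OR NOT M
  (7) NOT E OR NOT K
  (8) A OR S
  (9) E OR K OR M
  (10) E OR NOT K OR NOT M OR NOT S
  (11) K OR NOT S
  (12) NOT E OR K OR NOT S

Set S = True.
  then (K OR NOT S) forces K = True.
  then (NOT A OR NOT K OR NOT S) forces A = False.
  then (NOT E OR NOT K) forces E = False.
  then (E OR NOT K OR NOT M OR NOT S) forces M = False.
All clauses satisfied.

S=T, A=F, K=T, E=F, M=F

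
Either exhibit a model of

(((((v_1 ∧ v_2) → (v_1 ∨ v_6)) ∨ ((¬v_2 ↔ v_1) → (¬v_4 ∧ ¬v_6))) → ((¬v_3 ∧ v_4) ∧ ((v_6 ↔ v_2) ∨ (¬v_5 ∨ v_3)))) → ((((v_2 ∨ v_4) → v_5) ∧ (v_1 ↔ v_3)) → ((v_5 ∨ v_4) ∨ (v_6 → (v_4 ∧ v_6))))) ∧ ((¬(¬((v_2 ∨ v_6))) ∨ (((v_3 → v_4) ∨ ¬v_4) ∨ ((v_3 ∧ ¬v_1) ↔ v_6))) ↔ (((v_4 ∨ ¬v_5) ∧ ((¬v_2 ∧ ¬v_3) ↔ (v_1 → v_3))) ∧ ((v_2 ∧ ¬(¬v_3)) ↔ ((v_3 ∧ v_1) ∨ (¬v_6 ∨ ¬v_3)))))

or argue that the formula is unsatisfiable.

The conjunct (¬(¬((v_2 ∨ v_6))) ∨ (((v_3 → v_4) ∨ ¬v_4) ∨ ((v_3 ∧ ¬v_1) ↔ v_6))) ↔ (((v_4 ∨ ¬v_5) ∧ ((¬v_2 ∧ ¬v_3) ↔ (v_1 → v_3))) ∧ ((v_2 ∧ ¬(¬v_3)) ↔ ((v_3 ∧ v_1) ∨ (¬v_6 ∨ ¬v_3)))) is unsatisfiable on its own:
  v_3 = True: simplifies to ¬((¬(¬((v_2 ∨ v_6))) ∨ ((v_4 ∨ ¬v_4) ∨ (¬v_1 ↔ v_6)))).
    v_4 = True: this becomes ¬((¬(¬((v_2 ∨ v_6))) ∨ True)) = False.
    v_4 = False: this becomes ¬((¬(¬((v_2 ∨ v_6))) ∨ True)) = False.
  v_3 = False: this becomes (¬(¬((v_2 ∨ v_6))) ∨ True) ↔ (((v_4 ∨ ¬v_5) ∧ (¬v_2 ↔ ¬v_1)) ∧ False) = False.
So the whole conjunction is unsatisfiable.

Unsatisfiable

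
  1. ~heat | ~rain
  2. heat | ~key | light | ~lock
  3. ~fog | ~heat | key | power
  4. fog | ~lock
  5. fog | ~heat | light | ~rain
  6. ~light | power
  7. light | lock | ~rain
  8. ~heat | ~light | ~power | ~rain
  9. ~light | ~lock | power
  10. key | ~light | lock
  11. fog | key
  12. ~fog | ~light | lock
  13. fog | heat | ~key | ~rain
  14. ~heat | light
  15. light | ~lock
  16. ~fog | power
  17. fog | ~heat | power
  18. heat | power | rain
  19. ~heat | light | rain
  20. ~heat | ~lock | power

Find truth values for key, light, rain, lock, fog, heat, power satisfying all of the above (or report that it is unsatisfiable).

key = True, light = False, rain = False, lock = False, fog = False, heat = False, power = True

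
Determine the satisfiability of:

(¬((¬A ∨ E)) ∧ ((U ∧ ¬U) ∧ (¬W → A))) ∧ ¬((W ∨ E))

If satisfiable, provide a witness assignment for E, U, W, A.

Case U = True: the conjunct ¬U is False.
Case U = False: the conjunct U is False.
Both cases fail — unsatisfiable.

UNSATISFIABLE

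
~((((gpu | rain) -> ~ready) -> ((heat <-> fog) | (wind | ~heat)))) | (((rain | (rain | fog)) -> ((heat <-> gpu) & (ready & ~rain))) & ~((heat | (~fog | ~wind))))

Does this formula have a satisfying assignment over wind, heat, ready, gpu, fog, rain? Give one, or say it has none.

wind = True, heat = False, ready = True, gpu = False, fog = True, rain = False

  ~((((gpu | rain) -> ~ready) -> ((heat <-> fog) | (wind | ~heat)))) | (((rain | (rain | fog)) -> ((heat <-> gpu) & (ready & ~rain))) & ~((heat | (~fog | ~wind)))) = True
    ~((((gpu | rain) -> ~ready) -> ((heat <-> fog) | (wind | ~heat)))) = False
      ((gpu | rain) -> ~ready) -> ((heat <-> fog) | (wind | ~heat)) = True
        (gpu | rain) -> ~ready = True
          gpu | rain = False
          ~ready = False
        (heat <-> fog) | (wind | ~heat) = True
          heat <-> fog = False
          wind | ~heat = True
            ~heat = True
    ((rain | (rain | fog)) -> ((heat <-> gpu) & (ready & ~rain))) & ~((heat | (~fog | ~wind))) = True
      (rain | (rain | fog)) -> ((heat <-> gpu) & (ready & ~rain)) = True
        rain | (rain | fog) = True
          rain | fog = True
        (heat <-> gpu) & (ready & ~rain) = True
          heat <-> gpu = True
          ready & ~rain = True
            ~rain = True
      ~((heat | (~fog | ~wind))) = True
        heat | (~fog | ~wind) = False
          ~fog | ~wind = False
            ~fog = False
            ~wind = False
The formula evaluates to True.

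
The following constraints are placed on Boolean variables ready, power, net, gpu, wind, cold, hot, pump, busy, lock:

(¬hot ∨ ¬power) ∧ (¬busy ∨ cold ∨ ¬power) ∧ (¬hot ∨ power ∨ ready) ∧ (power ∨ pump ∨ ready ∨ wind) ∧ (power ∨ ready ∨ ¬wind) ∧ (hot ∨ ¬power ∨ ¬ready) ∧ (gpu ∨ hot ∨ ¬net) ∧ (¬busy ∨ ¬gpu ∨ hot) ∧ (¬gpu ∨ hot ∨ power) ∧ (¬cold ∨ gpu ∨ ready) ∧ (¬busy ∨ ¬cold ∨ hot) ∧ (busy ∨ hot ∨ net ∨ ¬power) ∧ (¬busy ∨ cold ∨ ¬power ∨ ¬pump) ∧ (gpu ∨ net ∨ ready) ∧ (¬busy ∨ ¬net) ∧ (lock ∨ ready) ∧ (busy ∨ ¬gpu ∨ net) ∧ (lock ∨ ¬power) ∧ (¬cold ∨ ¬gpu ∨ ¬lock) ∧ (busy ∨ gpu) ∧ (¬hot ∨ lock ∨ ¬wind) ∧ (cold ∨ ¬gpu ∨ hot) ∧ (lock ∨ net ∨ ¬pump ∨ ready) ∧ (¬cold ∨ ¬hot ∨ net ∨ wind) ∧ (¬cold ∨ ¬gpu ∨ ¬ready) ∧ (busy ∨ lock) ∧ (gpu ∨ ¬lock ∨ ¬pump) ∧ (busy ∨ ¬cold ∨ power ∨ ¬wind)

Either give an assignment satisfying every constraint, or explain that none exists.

ready = True, power = False, net = True, gpu = True, wind = False, cold = False, hot = True, pump = True, busy = False, lock = True

Set ready = True.
Try power = True:
  (¬hot ∨ ¬power) forces hot = False.
  clause (hot ∨ ¬power ∨ ¬ready) is falsified — backtrack.
So power = False.
Set net = True.
  then (¬busy ∨ ¬net) forces busy = False.
  then (busy ∨ gpu) forces gpu = True.
  then (¬cold ∨ ¬gpu ∨ ¬ready) forces cold = False.
  then (busy ∨ lock) forces lock = True.
  then (¬gpu ∨ hot ∨ power) forces hot = True.
Set wind = False.
Set pump = True.
All clauses satisfied.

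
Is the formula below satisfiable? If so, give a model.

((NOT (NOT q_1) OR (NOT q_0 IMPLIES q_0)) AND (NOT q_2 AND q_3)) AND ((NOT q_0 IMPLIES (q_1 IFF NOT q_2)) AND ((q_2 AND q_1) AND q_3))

Unsatisfiable — no assignment works.

Case q_2 = True: the conjunct NOT q_2 is False.
Case q_2 = False: the conjunct q_2 is False.
Both cases fail — unsatisfiable.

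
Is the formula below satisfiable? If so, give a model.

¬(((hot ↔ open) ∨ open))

hot=T, open=F

  ¬(((hot ↔ open) ∨ open)) = True
    (hot ↔ open) ∨ open = False
      hot ↔ open = False
The formula evaluates to True.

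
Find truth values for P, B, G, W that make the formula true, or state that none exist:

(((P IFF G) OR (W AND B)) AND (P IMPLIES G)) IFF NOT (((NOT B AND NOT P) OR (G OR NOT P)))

P = False, B = False, G = True, W = True

  (((P IFF G) OR (W AND B)) AND (P IMPLIES G)) IFF NOT (((NOT B AND NOT P) OR (G OR NOT P))) = True
    ((P IFF G) OR (W AND B)) AND (P IMPLIES G) = False
      (P IFF G) OR (W AND B) = False
        P IFF G = False
        W AND B = False
      P IMPLIES G = True
    NOT (((NOT B AND NOT P) OR (G OR NOT P))) = False
      (NOT B AND NOT P) OR (G OR NOT P) = True
        NOT B AND NOT P = True
          NOT B = True
          NOT P = True
        G OR NOT P = True
          NOT P = True
The formula evaluates to True.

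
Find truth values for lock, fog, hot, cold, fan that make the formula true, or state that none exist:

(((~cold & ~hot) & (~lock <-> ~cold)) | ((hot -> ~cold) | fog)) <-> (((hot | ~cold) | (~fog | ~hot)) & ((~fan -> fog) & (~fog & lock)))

lock = True, fog = False, hot = False, cold = False, fan = True

  (((~cold & ~hot) & (~lock <-> ~cold)) | ((hot -> ~cold) | fog)) <-> (((hot | ~cold) | (~fog | ~hot)) & ((~fan -> fog) & (~fog & lock))) = True
    ((~cold & ~hot) & (~lock <-> ~cold)) | ((hot -> ~cold) | fog) = True
      (~cold & ~hot) & (~lock <-> ~cold) = False
        ~cold & ~hot = True
          ~cold = True
          ~hot = True
        ~lock <-> ~cold = False
          ~lock = False
          ~cold = True
      (hot -> ~cold) | fog = True
        hot -> ~cold = True
          ~cold = True
    ((hot | ~cold) | (~fog | ~hot)) & ((~fan -> fog) & (~fog & lock)) = True
      (hot | ~cold) | (~fog | ~hot) = True
        hot | ~cold = True
          ~cold = True
        ~fog | ~hot = True
          ~fog = True
          ~hot = True
      (~fan -> fog) & (~fog & lock) = True
        ~fan -> fog = True
          ~fan = False
        ~fog & lock = True
          ~fog = True
The formula evaluates to True.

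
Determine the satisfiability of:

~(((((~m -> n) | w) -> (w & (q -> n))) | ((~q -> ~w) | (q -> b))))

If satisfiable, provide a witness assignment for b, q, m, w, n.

Case q = True: the formula becomes ~(((((~m -> n) | w) -> (w & n)) | True)) = False.
Case q = False: the formula becomes ~(((((~m -> n) | w) -> w) | True)) = False.
Both cases fail — unsatisfiable.

Unsatisfiable — no assignment works.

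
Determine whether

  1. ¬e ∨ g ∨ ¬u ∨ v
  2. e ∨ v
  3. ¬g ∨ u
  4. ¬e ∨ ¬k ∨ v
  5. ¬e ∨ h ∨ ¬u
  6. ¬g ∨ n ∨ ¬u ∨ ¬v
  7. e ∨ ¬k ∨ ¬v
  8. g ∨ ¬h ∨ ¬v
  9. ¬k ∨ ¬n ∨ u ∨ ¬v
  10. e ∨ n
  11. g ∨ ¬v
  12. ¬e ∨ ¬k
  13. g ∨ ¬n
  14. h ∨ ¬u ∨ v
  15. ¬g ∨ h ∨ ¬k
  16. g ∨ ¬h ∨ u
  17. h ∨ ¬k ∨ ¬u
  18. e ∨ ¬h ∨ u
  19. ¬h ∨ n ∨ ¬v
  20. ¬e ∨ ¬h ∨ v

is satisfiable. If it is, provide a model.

Set e = False.
  then (e ∨ v) forces v = True.
  then (e ∨ ¬k ∨ ¬v) forces k = False.
  then (e ∨ n) forces n = True.
  then (g ∨ ¬v) forces g = True.
  then (¬g ∨ u) forces u = True.
Set h = False.
All clauses satisfied.

e = False, h = False, g = True, n = True, v = True, u = True, k = False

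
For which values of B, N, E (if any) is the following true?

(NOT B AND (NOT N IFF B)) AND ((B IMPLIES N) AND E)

B=F, N=T, E=T

  NOT B AND (NOT N IFF B) = True
    NOT B = True
    NOT N IFF B = True
      NOT N = False
  (B IMPLIES N) AND E = True
    B IMPLIES N = True
Both conjuncts True, so the formula holds.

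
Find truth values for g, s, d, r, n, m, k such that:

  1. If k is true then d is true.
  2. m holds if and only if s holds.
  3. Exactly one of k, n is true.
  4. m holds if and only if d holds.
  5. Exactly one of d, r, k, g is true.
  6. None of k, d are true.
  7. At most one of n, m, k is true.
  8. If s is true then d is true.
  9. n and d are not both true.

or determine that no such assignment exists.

g: True; s: False; d: False; r: False; n: True; m: False; k: False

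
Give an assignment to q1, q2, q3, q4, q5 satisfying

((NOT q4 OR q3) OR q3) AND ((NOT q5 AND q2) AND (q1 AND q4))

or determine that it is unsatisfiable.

q1=T; q2=T; q3=T; q4=T; q5=F

  (NOT q4 OR q3) OR q3 = True
    NOT q4 OR q3 = True
      NOT q4 = False
  (NOT q5 AND q2) AND (q1 AND q4) = True
    NOT q5 AND q2 = True
      NOT q5 = True
    q1 AND q4 = True
Both conjuncts True, so the formula holds.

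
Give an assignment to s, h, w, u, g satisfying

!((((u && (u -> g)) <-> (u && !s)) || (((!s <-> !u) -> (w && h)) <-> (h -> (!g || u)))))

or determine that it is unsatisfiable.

s: True; h: True; w: False; u: True; g: True

  !((((u && (u -> g)) <-> (u && !s)) || (((!s <-> !u) -> (w && h)) <-> (h -> (!g || u))))) = True
    ((u && (u -> g)) <-> (u && !s)) || (((!s <-> !u) -> (w && h)) <-> (h -> (!g || u))) = False
      (u && (u -> g)) <-> (u && !s) = False
        u && (u -> g) = True
          u -> g = True
        u && !s = False
          !s = False
      ((!s <-> !u) -> (w && h)) <-> (h -> (!g || u)) = False
        (!s <-> !u) -> (w && h) = False
          !s <-> !u = True
            !s = False
            !u = False
          w && h = False
        h -> (!g || u) = True
          !g || u = True
            !g = False
The formula evaluates to True.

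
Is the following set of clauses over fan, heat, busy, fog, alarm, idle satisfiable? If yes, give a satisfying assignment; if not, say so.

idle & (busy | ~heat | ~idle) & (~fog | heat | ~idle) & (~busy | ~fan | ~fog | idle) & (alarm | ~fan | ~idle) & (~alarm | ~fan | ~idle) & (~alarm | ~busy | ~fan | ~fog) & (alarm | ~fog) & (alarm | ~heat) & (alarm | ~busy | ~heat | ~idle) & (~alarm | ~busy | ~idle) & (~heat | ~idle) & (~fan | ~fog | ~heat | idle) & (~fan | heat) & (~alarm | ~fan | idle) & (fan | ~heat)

fan = False, heat = False, busy = True, fog = False, alarm = False, idle = True

Unit clause (idle) forces idle = True.
In (~heat | ~idle) only ~heat is left, so heat = False.
In (~fan | heat) only ~fan is left, so fan = False.
In (~fog | heat | ~idle) only ~fog is left, so fog = False.
Set busy = True.
  then (~alarm | ~busy | ~idle) forces alarm = False.
All clauses satisfied.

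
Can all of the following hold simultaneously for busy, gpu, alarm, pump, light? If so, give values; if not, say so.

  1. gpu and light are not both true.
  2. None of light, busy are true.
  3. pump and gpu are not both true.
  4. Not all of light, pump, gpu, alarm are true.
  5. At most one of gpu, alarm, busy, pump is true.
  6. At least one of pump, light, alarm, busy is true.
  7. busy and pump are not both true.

busy = False, gpu = False, alarm = False, pump = True, light = False

  (1) gpu=F, light=F — not both ✓
  (2) {light, busy}: 0 true — none ✓
  (3) pump=T, gpu=F — not both ✓
  (4) {light, pump, gpu, alarm}: 1/4 true — not all ✓
  (5) {gpu, alarm, busy, pump}: 1 true — at most one ✓
  (6) {pump, light, alarm, busy}: 1 true — at least one ✓
  (7) busy=F, pump=T — not both ✓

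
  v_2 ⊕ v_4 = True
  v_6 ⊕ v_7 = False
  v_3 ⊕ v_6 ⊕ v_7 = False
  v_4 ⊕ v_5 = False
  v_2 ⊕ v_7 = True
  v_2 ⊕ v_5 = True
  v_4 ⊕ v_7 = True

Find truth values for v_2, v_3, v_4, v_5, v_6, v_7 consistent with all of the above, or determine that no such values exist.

UNSATISFIABLE

Adding constraints 1, 5, 7 mod 2: every variable appears an even number of times on the left, so the left side is 0.
But the right sides sum to 1 (mod 2). 0 ≠ 1 — the system is inconsistent.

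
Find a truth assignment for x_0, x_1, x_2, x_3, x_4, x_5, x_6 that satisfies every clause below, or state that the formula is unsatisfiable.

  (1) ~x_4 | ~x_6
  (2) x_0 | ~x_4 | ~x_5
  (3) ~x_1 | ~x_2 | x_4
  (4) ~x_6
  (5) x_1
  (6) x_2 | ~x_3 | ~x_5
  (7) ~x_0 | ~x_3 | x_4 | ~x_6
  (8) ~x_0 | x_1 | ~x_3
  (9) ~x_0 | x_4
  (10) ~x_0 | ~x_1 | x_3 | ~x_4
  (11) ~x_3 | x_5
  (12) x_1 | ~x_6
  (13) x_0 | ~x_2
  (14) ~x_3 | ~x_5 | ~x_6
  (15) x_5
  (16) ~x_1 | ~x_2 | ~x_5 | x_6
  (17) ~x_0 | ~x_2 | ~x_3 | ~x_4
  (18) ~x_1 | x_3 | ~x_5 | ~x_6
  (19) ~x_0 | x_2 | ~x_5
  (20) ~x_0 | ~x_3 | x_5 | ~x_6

Unit clause (~x_6) forces x_6 = False.
Unit clause (x_1) forces x_1 = True.
Unit clause (x_5) forces x_5 = True.
In (~x_1 | ~x_2 | ~x_5 | x_6) only ~x_2 is left, so x_2 = False.
In (~x_0 | x_2 | ~x_5) only ~x_0 is left, so x_0 = False.
In (x_0 | ~x_4 | ~x_5) only ~x_4 is left, so x_4 = False.
In (x_2 | ~x_3 | ~x_5) only ~x_3 is left, so x_3 = False.
All clauses satisfied.

x_0: False, x_1: True, x_2: False, x_3: False, x_4: False, x_5: True, x_6: False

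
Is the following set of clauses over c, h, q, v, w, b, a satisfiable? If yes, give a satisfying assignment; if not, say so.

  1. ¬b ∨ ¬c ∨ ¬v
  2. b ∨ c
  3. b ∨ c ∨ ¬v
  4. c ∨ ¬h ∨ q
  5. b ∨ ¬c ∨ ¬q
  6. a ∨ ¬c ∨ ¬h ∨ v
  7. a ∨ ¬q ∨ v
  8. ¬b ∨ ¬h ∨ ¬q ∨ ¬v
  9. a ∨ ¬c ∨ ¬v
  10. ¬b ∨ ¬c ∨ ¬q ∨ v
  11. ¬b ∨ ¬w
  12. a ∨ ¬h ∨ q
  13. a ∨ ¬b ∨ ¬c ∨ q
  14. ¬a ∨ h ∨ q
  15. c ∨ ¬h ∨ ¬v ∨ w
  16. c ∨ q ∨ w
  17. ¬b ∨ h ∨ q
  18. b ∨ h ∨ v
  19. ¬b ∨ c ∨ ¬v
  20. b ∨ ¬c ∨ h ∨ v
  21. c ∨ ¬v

c = True, h = True, q = False, v = False, w = False, b = True, a = True

Set c = True.
Set h = True.
Try q = True:
  (b ∨ ¬c ∨ ¬q) forces b = True.
  (¬b ∨ ¬c ∨ ¬v) forces v = False.
  clause (¬b ∨ ¬c ∨ ¬q ∨ v) is falsified — backtrack.
So q = False.
  then (a ∨ ¬h ∨ q) forces a = True.
Set v = False.
Set w = False.
Set b = True.
All clauses satisfied.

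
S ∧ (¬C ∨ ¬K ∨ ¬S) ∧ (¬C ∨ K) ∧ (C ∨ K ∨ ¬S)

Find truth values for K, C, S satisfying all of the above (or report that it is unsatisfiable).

Unit clause (S) forces S = True.
Try K = False:
  (¬C ∨ K) forces C = False.
  clause (C ∨ K ∨ ¬S) is falsified — backtrack.
So K = True.
  then (¬C ∨ ¬K ∨ ¬S) forces C = False.
Check each clause:
  (S): S holds.
  (¬C ∨ ¬K ∨ ¬S): ¬C holds.
  (¬C ∨ K): ¬C holds.
  (C ∨ K ∨ ¬S): K holds.
All clauses satisfied.

K: True, C: False, S: True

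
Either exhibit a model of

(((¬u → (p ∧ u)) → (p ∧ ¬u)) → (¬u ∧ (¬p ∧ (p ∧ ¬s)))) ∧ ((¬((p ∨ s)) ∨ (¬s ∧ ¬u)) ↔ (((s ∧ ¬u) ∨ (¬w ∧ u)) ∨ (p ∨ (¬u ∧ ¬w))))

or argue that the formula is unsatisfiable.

s: False; u: True; w: False; p: False

  ((¬u → (p ∧ u)) → (p ∧ ¬u)) → (¬u ∧ (¬p ∧ (p ∧ ¬s))) = True
    (¬u → (p ∧ u)) → (p ∧ ¬u) = False
      ¬u → (p ∧ u) = True
        ¬u = False
        p ∧ u = False
      p ∧ ¬u = False
        ¬u = False
    ¬u ∧ (¬p ∧ (p ∧ ¬s)) = False
      ¬u = False
      ¬p ∧ (p ∧ ¬s) = False
        ¬p = True
        p ∧ ¬s = False
          ¬s = True
  (¬((p ∨ s)) ∨ (¬s ∧ ¬u)) ↔ (((s ∧ ¬u) ∨ (¬w ∧ u)) ∨ (p ∨ (¬u ∧ ¬w))) = True
    ¬((p ∨ s)) ∨ (¬s ∧ ¬u) = True
      ¬((p ∨ s)) = True
        p ∨ s = False
      ¬s ∧ ¬u = False
        ¬s = True
        ¬u = False
    ((s ∧ ¬u) ∨ (¬w ∧ u)) ∨ (p ∨ (¬u ∧ ¬w)) = True
      (s ∧ ¬u) ∨ (¬w ∧ u) = True
        s ∧ ¬u = False
          ¬u = False
        ¬w ∧ u = True
          ¬w = True
      p ∨ (¬u ∧ ¬w) = False
        ¬u ∧ ¬w = False
          ¬u = False
          ¬w = True
Both conjuncts True, so the formula holds.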